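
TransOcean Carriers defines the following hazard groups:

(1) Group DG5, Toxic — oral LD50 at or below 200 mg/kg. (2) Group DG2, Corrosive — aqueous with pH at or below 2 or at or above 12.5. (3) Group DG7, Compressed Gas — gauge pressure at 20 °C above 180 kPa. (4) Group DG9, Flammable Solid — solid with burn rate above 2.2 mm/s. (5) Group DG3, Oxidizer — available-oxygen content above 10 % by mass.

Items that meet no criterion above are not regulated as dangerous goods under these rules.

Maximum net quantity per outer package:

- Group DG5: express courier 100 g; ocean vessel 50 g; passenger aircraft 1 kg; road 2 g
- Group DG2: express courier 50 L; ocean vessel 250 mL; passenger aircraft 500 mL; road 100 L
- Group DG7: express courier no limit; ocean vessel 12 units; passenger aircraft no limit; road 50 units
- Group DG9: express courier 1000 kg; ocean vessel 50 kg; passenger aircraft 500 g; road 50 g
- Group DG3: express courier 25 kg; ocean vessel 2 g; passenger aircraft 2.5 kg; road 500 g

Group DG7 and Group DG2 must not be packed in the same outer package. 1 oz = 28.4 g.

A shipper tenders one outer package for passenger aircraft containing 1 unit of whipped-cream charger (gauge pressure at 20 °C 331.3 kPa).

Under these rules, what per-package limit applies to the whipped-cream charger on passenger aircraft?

Whipped-cream charger: gauge pressure at 20 °C 331.3 kPa > 180 kPa → Group DG7 (Compressed Gas).
The passenger aircraft limit for Group DG7 is no limit.

no limit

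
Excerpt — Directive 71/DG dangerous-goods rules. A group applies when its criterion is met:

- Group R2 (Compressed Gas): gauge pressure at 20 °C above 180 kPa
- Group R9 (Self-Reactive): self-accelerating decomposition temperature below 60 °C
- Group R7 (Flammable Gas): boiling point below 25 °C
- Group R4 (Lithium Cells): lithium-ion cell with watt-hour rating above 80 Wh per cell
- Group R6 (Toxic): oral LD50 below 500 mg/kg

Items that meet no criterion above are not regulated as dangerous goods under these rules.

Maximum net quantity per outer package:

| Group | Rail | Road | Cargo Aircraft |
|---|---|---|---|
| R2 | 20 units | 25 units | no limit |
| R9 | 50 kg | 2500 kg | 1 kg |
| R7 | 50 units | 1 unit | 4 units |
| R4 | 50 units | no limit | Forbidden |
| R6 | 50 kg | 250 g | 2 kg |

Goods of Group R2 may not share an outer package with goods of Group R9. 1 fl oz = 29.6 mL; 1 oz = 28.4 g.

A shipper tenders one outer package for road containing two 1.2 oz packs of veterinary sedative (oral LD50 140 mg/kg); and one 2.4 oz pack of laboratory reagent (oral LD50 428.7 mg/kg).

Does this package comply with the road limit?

Yes

With oral LD50 140 mg/kg (< 500 mg/kg), the veterinary sedative falls in Group R6.
Laboratory reagent: oral LD50 428.7 mg/kg < 500 mg/kg → Group R6 (Toxic).
Total Group R6: (two 1.2 oz packs = 68.16 g) + (one 2.4 oz pack = 68.16 g) = 136.32 g.
136.32 g is within the road limit of 250 g for Group R6.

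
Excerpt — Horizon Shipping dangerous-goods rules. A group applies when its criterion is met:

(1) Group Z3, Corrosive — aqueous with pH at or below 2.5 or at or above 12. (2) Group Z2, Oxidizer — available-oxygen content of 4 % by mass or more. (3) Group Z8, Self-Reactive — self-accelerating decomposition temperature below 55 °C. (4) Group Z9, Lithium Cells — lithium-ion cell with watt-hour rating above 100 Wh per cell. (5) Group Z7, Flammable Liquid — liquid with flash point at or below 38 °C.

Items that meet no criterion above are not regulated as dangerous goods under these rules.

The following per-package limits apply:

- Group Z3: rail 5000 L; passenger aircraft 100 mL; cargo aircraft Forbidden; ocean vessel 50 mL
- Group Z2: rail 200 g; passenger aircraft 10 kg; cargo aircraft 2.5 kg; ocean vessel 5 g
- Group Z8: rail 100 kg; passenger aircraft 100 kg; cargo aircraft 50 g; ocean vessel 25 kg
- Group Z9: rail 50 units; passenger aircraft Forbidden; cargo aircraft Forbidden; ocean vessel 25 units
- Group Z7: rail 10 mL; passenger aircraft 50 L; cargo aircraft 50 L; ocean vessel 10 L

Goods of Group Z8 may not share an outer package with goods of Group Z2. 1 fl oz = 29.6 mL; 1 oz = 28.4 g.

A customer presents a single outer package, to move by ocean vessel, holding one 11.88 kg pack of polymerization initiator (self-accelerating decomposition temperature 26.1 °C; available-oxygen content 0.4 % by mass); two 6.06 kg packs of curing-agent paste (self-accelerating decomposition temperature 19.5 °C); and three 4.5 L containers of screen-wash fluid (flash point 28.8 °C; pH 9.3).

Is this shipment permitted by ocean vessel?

No

Self-accelerating decomposition temperature 26.1 °C meets the Group Z8 criterion (Self-Reactive), so the polymerization initiator is Group Z8.
Self-accelerating decomposition temperature 19.5 °C meets the Group Z8 criterion (Self-Reactive), so the curing-agent paste is Group Z8.
The screen-wash fluid has flash point 28.8 °C, which is ≤ 38 °C, so it is Group Z7 (Flammable Liquid).
Group Z7 quantity: three 4.5 L containers = 13.5 L.
13.5 L > 10 L (ocean vessel limit, Group Z7) — over the limit.
Group Z8 net quantity: 11.88 kg + (two 6.06 kg packs = 12.12 kg) = 24 kg.
24 kg ≤ 25 kg (ocean vessel limit, Group Z8) — within limit.
The segregation rule (Group Z8 with Group Z2) does not apply to Group Z7 with Group Z8.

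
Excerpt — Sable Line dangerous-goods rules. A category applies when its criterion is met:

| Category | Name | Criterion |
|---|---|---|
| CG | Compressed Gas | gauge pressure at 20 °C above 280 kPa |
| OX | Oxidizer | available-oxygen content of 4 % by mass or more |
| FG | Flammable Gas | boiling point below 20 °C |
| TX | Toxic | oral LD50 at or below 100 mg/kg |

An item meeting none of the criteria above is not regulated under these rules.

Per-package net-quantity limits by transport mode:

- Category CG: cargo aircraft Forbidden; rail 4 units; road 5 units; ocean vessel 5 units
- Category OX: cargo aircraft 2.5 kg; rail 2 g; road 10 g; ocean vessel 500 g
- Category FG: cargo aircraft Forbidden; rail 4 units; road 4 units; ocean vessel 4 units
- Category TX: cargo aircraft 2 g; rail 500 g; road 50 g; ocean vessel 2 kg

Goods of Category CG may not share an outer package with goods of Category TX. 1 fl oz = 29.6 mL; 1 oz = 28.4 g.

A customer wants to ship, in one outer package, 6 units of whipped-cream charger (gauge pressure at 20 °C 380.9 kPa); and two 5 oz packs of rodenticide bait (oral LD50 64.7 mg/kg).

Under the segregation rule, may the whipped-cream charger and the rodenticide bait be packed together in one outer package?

No

The whipped-cream charger has gauge pressure at 20 °C 380.9 kPa, which is > 280 kPa, so it is Category CG (Compressed Gas).
With oral LD50 64.7 mg/kg (≤ 100 mg/kg), the rodenticide bait falls in Category TX.
Category CG and Category TX may not share an outer package.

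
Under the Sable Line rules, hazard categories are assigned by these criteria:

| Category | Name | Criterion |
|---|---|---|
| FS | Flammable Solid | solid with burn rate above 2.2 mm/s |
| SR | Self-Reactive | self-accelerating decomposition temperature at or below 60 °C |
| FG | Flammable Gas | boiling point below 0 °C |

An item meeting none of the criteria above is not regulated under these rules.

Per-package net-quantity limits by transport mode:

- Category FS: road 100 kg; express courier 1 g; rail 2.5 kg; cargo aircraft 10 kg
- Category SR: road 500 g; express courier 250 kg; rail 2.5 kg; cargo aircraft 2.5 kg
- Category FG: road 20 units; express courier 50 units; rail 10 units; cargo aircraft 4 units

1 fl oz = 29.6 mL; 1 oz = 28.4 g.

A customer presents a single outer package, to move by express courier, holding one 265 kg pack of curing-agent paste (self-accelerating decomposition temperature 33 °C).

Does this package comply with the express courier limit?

With self-accelerating decomposition temperature 33 °C (≤ 60 °C), the curing-agent paste falls in Category SR.
Category SR quantity: 265 kg.
265 kg exceeds the express courier limit of 250 kg for Category SR.

No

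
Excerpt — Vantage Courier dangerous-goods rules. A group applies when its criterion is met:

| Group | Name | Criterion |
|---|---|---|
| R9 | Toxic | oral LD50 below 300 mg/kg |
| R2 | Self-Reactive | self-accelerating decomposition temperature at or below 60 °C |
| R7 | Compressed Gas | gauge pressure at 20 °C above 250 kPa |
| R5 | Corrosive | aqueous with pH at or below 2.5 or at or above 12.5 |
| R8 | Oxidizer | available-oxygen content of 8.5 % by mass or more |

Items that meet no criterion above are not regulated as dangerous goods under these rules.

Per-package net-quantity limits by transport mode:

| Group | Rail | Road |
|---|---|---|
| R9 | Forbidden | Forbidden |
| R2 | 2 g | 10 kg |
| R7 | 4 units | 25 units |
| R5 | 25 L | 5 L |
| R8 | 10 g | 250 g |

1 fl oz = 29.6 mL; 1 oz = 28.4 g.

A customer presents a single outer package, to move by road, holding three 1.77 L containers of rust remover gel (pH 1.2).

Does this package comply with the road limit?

No

Rust remover gel: pH 1.2 ≤ 2.5 → Group R5 (Corrosive).
Group R5 quantity: three 1.77 L containers = 5.31 L.
5.31 L exceeds the road limit of 5 L for Group R5.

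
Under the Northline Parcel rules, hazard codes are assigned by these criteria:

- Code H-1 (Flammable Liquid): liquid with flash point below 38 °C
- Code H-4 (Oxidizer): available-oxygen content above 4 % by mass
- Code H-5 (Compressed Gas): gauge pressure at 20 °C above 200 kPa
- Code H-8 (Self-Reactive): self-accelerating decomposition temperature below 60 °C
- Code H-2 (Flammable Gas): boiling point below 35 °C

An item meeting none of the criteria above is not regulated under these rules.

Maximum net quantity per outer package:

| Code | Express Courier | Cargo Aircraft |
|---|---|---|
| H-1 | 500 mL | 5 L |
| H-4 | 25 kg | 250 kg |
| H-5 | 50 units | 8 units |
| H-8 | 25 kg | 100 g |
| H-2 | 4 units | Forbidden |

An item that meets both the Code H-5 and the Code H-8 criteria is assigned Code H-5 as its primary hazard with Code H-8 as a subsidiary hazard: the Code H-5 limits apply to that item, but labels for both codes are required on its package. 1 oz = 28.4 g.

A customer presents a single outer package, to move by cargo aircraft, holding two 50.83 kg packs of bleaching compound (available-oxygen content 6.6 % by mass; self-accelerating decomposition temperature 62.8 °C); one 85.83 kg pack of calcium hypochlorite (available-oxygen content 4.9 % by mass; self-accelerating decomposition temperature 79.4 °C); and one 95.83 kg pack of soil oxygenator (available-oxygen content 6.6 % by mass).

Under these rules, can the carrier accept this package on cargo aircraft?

No

Bleaching compound: available-oxygen content 6.6 % by mass > 4 % by mass → Code H-4 (Oxidizer).
The calcium hypochlorite has available-oxygen content 4.9 % by mass, which is > 4 % by mass, so it is Code H-4 (Oxidizer).
The soil oxygenator has available-oxygen content 6.6 % by mass, which is > 4 % by mass, so it is Code H-4 (Oxidizer).
Code H-4 net quantity: (two 50.83 kg packs = 101.66 kg) + 85.83 kg + 95.83 kg = 283.32 kg.
That exceeds the Code H-4 cargo aircraft limit of 250 kg.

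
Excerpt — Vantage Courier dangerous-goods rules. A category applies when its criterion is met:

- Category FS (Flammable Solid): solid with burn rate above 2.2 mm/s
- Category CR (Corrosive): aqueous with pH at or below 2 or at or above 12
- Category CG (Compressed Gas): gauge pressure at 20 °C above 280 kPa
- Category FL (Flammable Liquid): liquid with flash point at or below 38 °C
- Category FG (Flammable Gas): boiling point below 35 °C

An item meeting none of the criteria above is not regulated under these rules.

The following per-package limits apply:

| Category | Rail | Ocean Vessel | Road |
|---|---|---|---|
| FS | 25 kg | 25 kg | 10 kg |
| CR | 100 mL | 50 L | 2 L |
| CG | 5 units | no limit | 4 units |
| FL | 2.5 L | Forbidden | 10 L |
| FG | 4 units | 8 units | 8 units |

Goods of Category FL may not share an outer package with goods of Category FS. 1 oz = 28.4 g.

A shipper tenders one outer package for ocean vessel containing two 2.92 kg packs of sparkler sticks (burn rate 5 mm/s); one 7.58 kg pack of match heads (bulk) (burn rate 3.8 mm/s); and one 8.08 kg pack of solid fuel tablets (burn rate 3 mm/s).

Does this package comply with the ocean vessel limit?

Sparkler sticks: burn rate 5 mm/s > 2.2 mm/s → Category FS (Flammable Solid).
With burn rate 3.8 mm/s (> 2.2 mm/s), the match heads (bulk) fall in Category FS.
Solid fuel tablets: burn rate 3 mm/s > 2.2 mm/s → Category FS (Flammable Solid).
Total Category FS: (two 2.92 kg packs = 5.84 kg) + 7.58 kg + 8.08 kg = 21.5 kg.
That is within the Category FS ocean vessel limit of 25 kg.

Yes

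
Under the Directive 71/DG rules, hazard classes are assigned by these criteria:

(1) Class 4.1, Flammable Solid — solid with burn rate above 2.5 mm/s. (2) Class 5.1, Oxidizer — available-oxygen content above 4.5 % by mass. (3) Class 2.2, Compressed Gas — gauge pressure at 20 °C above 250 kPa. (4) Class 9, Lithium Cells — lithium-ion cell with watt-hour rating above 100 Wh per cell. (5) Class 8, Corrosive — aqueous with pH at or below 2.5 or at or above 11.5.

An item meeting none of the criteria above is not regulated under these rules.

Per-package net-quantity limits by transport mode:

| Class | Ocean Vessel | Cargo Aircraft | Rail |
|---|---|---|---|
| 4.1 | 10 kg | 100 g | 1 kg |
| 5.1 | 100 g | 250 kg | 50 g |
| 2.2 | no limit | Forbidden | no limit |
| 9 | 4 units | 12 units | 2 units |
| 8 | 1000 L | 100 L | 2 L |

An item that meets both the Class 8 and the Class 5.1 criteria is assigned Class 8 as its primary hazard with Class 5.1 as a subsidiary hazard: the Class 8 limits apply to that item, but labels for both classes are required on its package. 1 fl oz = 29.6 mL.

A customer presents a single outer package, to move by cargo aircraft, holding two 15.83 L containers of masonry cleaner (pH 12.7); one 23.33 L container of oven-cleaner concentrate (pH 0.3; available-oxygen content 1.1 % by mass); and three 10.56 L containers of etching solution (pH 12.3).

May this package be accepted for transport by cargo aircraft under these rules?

The masonry cleaner has pH 12.7, which is ≥ 11.5, so it is Class 8 (Corrosive).
With pH 0.3 (≤ 2.5), the oven-cleaner concentrate falls in Class 8.
Etching solution: pH 12.3 ≥ 11.5 → Class 8 (Corrosive).
Total Class 8: (two 15.83 L containers = 31.66 L) + 23.33 L + (three 10.56 L containers = 31.68 L) = 86.67 L.
86.67 L ≤ 100 L (cargo aircraft limit, Class 8) — within limit.

Yes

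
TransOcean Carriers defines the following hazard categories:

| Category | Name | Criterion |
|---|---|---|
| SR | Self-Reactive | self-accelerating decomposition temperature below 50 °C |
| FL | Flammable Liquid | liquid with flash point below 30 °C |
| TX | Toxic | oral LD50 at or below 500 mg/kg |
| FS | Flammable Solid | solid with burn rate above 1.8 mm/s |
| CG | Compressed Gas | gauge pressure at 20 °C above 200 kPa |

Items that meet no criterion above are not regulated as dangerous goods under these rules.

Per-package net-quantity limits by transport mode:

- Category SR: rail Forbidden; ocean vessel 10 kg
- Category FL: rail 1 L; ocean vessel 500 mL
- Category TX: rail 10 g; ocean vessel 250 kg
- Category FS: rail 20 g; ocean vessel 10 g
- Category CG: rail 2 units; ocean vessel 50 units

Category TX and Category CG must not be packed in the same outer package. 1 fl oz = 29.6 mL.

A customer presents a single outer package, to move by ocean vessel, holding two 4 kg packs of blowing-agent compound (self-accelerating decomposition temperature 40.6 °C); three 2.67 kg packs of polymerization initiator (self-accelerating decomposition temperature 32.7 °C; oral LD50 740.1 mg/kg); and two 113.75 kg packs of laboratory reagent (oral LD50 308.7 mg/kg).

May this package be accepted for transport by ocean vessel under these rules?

With self-accelerating decomposition temperature 40.6 °C (< 50 °C), the blowing-agent compound falls in Category SR.
Self-accelerating decomposition temperature 32.7 °C meets the Category SR criterion (Self-Reactive), so the polymerization initiator is Category SR.
The laboratory reagent has oral LD50 308.7 mg/kg, which is ≤ 500 mg/kg, so it is Category TX (Toxic).
Total Category SR: (two 4 kg packs = 8 kg) + (three 2.67 kg packs = 8.01 kg) = 16.01 kg.
That exceeds the Category SR ocean vessel limit of 10 kg.
Category TX quantity: two 113.75 kg packs = 227.5 kg.
227.5 kg is within the ocean vessel limit of 250 kg for Category TX.
The segregation rule (Category TX with Category CG) does not apply to Category SR with Category TX.

No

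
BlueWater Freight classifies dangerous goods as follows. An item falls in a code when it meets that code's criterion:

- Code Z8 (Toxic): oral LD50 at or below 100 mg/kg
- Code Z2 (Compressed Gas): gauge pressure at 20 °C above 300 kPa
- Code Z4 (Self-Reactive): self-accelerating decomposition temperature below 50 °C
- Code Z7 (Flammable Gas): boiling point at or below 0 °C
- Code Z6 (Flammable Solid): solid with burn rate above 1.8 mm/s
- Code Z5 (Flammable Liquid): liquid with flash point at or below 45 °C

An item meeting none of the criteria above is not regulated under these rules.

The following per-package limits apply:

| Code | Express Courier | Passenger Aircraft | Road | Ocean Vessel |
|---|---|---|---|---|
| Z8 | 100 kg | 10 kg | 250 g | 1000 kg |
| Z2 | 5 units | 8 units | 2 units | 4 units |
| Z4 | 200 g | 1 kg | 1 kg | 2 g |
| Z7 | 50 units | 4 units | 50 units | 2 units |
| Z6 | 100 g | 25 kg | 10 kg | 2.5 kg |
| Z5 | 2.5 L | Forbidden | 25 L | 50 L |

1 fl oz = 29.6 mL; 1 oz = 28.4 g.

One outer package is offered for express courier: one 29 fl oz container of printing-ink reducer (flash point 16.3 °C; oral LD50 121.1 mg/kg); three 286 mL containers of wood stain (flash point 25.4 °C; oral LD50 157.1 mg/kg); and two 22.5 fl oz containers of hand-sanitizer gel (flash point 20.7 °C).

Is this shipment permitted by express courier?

No

Printing-ink reducer: flash point 16.3 °C ≤ 45 °C → Code Z5 (Flammable Liquid).
The wood stain has flash point 25.4 °C, which is ≤ 45 °C, so it is Code Z5 (Flammable Liquid).
Flash point 20.7 °C meets the Code Z5 criterion (Flammable Liquid), so the hand-sanitizer gel is Code Z5.
Total Code Z5: (one 29 fl oz container = 858.4 mL) + (three 286 mL containers = 858 mL) + (two 22.5 fl oz containers = 1.332 L) = 3048.4 mL.
3048.4 mL > 2.5 L (express courier limit, Code Z5) — over the limit.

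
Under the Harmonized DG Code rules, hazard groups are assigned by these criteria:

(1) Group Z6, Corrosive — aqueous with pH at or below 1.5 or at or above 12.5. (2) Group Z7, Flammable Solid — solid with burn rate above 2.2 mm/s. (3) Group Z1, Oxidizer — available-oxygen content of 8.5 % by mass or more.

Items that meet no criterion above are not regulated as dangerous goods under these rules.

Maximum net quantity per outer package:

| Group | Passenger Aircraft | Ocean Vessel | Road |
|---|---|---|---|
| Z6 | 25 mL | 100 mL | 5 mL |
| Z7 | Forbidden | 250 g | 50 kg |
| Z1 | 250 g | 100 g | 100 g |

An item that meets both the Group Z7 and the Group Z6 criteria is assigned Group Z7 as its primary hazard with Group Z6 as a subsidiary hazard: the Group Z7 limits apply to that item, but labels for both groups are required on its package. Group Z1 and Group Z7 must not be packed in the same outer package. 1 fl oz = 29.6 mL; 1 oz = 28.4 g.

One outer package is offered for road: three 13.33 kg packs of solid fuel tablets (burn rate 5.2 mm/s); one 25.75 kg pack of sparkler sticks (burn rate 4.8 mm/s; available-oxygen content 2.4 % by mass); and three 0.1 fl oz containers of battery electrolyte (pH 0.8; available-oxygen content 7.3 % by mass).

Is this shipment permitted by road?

Burn rate 5.2 mm/s meets the Group Z7 criterion (Flammable Solid), so the solid fuel tablets are Group Z7.
Sparkler sticks: burn rate 4.8 mm/s > 2.2 mm/s → Group Z7 (Flammable Solid).
Battery electrolyte: pH 0.8 ≤ 1.5 → Group Z6 (Corrosive).
Group Z7 net quantity: (three 13.33 kg packs = 39.99 kg) + 25.75 kg = 65.74 kg.
That exceeds the Group Z7 road limit of 50 kg.
Group Z6 quantity: three 0.1 fl oz containers = 8.88 mL.
8.88 mL > 5 mL (road limit, Group Z6) — over the limit.
The segregation rule (Group Z1 with Group Z7) does not apply to Group Z7 with Group Z6.

No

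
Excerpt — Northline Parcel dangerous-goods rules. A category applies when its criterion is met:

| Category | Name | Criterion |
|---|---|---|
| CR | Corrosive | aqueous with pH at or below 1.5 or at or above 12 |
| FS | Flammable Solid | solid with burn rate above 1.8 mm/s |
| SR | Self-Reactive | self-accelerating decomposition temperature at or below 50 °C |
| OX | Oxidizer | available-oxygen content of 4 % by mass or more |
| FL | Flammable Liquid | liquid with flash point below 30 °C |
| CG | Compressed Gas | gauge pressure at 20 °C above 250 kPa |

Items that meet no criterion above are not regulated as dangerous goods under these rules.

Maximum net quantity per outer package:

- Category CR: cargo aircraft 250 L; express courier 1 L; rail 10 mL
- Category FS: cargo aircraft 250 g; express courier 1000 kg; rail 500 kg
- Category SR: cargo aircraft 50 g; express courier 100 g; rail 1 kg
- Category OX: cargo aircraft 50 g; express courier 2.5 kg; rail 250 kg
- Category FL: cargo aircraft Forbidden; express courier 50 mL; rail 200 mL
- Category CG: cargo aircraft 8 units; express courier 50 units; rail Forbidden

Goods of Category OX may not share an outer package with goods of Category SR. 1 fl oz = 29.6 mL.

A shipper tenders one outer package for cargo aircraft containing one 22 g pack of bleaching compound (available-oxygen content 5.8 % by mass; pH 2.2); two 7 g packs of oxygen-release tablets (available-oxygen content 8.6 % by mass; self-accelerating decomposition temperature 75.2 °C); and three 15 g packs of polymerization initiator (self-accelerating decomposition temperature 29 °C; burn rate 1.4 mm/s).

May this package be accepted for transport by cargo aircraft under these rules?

No

With available-oxygen content 5.8 % by mass (≥ 4 % by mass), the bleaching compound falls in Category OX.
Available-oxygen content 8.6 % by mass meets the Category OX criterion (Oxidizer), so the oxygen-release tablets are Category OX.
With self-accelerating decomposition temperature 29 °C (≤ 50 °C), the polymerization initiator falls in Category SR.
Total Category OX: 22 g + (two 7 g packs = 14 g) = 36 g.
36 g is within the cargo aircraft limit of 50 g for Category OX.
Category SR quantity: three 15 g packs = 45 g.
45 g is within the cargo aircraft limit of 50 g for Category SR.
Category OX and Category SR may not share an outer package.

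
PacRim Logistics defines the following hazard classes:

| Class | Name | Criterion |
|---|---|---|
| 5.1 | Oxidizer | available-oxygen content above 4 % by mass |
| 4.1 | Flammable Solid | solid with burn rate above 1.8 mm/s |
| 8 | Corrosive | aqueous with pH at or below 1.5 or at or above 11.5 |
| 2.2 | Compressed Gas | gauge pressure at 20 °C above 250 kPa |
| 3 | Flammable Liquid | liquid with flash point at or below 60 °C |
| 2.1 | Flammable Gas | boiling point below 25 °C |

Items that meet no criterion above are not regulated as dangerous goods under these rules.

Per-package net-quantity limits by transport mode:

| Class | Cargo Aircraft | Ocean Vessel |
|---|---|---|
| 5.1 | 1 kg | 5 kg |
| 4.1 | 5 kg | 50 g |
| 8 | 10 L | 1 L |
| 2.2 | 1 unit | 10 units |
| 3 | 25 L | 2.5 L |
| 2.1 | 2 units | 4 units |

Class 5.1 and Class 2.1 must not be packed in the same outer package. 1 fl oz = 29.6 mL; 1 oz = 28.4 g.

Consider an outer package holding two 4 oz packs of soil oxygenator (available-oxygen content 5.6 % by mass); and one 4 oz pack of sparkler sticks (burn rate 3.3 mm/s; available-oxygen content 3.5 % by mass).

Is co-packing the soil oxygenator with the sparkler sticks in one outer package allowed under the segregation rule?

With available-oxygen content 5.6 % by mass (> 4 % by mass), the soil oxygenator falls in Class 5.1.
Sparkler sticks: burn rate 3.3 mm/s > 1.8 mm/s → Class 4.1 (Flammable Solid).
No segregation rule bars Class 5.1 with Class 4.1.

Yes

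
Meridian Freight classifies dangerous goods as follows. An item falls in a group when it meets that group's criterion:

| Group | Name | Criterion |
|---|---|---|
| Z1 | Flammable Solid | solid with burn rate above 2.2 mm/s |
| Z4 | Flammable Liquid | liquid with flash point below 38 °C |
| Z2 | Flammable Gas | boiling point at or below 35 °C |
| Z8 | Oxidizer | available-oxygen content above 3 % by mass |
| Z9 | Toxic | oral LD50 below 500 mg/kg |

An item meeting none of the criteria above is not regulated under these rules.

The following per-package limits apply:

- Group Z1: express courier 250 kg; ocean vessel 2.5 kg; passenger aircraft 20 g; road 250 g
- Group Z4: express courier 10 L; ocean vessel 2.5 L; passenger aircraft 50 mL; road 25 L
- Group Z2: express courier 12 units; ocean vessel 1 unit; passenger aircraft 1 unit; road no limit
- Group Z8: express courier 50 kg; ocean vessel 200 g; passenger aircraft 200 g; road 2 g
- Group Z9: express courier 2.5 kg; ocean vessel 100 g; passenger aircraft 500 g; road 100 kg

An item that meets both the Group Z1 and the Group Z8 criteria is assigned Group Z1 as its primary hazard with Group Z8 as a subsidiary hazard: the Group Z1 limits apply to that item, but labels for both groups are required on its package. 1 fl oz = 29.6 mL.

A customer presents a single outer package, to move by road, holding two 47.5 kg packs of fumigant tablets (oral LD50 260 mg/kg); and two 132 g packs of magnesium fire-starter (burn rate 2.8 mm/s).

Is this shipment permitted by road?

With oral LD50 260 mg/kg (< 500 mg/kg), the fumigant tablets fall in Group Z9.
With burn rate 2.8 mm/s (> 2.2 mm/s), the magnesium fire-starter falls in Group Z1.
Group Z1 quantity: two 132 g packs = 264 g.
That exceeds the Group Z1 road limit of 250 g.
Group Z9 quantity: two 47.5 kg packs = 95 kg.
That is within the Group Z9 road limit of 100 kg.

No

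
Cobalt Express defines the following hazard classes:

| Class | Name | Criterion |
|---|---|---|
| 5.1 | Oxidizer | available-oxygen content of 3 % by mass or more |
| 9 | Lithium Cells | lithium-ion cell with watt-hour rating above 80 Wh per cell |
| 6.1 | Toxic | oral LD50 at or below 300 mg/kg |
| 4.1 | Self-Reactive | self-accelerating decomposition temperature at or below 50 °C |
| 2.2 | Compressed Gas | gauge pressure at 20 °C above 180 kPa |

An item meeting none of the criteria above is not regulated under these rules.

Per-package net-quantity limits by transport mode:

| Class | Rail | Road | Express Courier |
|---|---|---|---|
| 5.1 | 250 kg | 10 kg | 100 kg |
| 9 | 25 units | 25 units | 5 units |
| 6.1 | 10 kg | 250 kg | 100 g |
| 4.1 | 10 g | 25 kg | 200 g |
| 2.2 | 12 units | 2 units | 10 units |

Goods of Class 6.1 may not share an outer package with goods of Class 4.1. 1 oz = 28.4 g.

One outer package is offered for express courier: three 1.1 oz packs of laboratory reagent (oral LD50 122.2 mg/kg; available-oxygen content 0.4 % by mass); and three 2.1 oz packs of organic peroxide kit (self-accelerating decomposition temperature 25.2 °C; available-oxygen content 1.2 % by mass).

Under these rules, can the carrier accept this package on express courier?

No

Oral LD50 122.2 mg/kg meets the Class 6.1 criterion (Toxic), so the laboratory reagent is Class 6.1.
Self-accelerating decomposition temperature 25.2 °C meets the Class 4.1 criterion (Self-Reactive), so the organic peroxide kit is Class 4.1.
Class 6.1 quantity: three 1.1 oz packs = 93.72 g.
93.72 g ≤ 100 g (express courier limit, Class 6.1) — within limit.
Class 4.1 quantity: three 2.1 oz packs = 178.92 g.
That is within the Class 4.1 express courier limit of 200 g.
Class 6.1 and Class 4.1 may not share an outer package.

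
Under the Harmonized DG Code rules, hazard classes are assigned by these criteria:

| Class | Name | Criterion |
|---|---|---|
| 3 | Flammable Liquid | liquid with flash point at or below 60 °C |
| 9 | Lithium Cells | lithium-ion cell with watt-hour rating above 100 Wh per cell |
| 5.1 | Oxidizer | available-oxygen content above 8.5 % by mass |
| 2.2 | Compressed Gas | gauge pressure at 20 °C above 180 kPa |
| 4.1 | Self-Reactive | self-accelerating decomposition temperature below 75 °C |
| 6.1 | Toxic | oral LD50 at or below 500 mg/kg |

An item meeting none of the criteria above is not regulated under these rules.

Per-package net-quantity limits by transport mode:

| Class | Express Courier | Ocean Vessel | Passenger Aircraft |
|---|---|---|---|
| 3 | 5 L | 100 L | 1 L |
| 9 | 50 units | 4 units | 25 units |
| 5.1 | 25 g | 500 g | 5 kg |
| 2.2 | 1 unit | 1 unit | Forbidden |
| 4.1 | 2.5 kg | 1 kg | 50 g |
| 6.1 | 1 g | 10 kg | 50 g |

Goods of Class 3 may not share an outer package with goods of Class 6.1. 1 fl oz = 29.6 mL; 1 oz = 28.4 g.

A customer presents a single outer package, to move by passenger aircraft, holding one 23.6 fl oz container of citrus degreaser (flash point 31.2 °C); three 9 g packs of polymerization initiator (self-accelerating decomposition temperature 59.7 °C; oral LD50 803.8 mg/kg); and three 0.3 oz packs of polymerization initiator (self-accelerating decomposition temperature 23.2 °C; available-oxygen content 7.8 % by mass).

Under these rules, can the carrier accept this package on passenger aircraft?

No

Flash point 31.2 °C meets the Class 3 criterion (Flammable Liquid), so the citrus degreaser is Class 3.
The polymerization initiator has self-accelerating decomposition temperature 59.7 °C, which is < 75 °C, so it is Class 4.1 (Self-Reactive).
Self-accelerating decomposition temperature 23.2 °C meets the Class 4.1 criterion (Self-Reactive), so the polymerization initiator is Class 4.1.
Class 4.1 net quantity: (three 9 g packs = 27 g) + (three 0.3 oz packs = 25.56 g) = 52.56 g.
52.56 g exceeds the passenger aircraft limit of 50 g for Class 4.1.
Class 3 quantity: one 23.6 fl oz container = 698.56 mL.
That is within the Class 3 passenger aircraft limit of 1 L.
The segregation rule (Class 3 with Class 6.1) does not apply to Class 4.1 with Class 3.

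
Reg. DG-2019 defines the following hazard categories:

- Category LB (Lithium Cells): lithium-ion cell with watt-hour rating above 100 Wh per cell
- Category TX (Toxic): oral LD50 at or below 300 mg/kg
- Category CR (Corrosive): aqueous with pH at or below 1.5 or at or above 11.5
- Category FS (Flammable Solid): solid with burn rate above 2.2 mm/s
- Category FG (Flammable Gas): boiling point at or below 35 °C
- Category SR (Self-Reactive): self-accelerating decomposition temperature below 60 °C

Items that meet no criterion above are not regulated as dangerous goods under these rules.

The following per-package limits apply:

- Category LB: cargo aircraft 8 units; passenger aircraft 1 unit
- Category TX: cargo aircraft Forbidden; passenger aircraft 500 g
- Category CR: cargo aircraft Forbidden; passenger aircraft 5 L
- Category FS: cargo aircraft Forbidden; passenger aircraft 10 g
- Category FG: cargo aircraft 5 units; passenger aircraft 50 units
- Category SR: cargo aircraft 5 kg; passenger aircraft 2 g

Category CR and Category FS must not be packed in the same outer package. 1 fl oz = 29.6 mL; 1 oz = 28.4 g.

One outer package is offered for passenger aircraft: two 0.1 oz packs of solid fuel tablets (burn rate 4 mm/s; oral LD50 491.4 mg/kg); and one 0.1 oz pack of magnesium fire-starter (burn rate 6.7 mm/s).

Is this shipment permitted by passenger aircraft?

The solid fuel tablets have burn rate 4 mm/s, which is > 2.2 mm/s, so they are Category FS (Flammable Solid).
Burn rate 6.7 mm/s meets the Category FS criterion (Flammable Solid), so the magnesium fire-starter is Category FS.
Category FS net quantity: (two 0.1 oz packs = 5.68 g) + (one 0.1 oz pack = 2.84 g) = 8.52 g.
That is within the Category FS passenger aircraft limit of 10 g.

Yes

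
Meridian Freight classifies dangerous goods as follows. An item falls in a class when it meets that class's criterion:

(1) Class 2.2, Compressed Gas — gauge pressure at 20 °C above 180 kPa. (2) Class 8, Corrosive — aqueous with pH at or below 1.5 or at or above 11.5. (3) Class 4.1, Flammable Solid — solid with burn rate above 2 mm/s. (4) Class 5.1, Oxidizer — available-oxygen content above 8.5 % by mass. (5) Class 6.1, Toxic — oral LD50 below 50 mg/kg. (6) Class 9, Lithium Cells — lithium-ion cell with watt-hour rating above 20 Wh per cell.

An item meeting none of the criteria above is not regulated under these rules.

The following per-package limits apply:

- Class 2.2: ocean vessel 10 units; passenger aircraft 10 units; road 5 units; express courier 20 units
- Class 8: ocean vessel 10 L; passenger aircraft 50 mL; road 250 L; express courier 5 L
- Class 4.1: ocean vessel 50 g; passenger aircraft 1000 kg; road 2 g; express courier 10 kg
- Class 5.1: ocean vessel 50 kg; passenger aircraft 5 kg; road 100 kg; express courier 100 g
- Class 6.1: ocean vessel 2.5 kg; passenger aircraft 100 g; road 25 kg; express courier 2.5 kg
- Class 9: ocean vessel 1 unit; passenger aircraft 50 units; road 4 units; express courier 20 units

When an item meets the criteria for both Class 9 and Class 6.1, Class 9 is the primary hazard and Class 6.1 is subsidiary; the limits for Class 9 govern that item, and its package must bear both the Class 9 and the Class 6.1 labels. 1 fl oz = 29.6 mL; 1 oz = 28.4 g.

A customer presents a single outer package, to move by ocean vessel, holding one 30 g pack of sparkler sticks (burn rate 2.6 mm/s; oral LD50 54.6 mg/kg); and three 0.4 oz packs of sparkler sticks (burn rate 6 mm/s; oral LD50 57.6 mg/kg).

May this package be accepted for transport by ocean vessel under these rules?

No

Sparkler sticks: burn rate 2.6 mm/s > 2 mm/s → Class 4.1 (Flammable Solid).
Burn rate 6 mm/s meets the Class 4.1 criterion (Flammable Solid), so the sparkler sticks are Class 4.1.
Total Class 4.1: 30 g + (three 0.4 oz packs = 34.08 g) = 64.08 g.
64.08 g > 50 g (ocean vessel limit, Class 4.1) — over the limit.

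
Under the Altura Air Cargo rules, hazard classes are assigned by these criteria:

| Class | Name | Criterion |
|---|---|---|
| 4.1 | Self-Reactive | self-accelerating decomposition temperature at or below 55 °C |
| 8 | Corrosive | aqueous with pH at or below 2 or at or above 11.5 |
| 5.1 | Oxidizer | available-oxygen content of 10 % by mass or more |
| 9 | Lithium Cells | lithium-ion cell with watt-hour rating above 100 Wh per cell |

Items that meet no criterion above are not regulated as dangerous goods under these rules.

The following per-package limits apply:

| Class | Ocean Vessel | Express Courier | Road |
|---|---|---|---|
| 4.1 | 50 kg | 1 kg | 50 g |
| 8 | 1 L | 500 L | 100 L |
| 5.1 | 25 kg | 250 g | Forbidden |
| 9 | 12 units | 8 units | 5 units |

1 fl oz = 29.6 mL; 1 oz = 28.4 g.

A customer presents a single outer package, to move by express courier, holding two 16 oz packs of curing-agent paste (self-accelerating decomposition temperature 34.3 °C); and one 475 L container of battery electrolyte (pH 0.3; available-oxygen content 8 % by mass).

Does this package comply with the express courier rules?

Curing-agent paste: self-accelerating decomposition temperature 34.3 °C ≤ 55 °C → Class 4.1 (Self-Reactive).
Battery electrolyte: pH 0.3 ≤ 2 → Class 8 (Corrosive).
Class 8 quantity: 475 L.
475 L ≤ 500 L (express courier limit, Class 8) — within limit.
Class 4.1 quantity: two 16 oz packs = 908.8 g.
908.8 g is within the express courier limit of 1 kg for Class 4.1.
Every hazard class is within its express courier limit and no segregation rule is violated.

Yes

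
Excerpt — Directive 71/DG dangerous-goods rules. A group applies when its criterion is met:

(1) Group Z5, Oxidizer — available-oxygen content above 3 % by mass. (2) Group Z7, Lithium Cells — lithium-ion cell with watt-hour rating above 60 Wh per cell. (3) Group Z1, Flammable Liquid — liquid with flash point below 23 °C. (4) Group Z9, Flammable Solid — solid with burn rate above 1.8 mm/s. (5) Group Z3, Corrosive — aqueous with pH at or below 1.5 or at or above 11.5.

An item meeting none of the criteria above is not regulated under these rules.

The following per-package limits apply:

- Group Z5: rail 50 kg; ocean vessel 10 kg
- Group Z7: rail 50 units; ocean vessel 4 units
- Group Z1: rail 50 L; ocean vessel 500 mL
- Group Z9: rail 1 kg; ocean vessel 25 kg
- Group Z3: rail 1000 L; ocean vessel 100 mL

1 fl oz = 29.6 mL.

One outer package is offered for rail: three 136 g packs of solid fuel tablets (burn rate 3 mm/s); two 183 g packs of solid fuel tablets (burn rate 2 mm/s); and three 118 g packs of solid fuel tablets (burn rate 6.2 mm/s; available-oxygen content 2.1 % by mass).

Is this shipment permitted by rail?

No

Solid fuel tablets: burn rate 3 mm/s > 1.8 mm/s → Group Z9 (Flammable Solid).
Burn rate 2 mm/s meets the Group Z9 criterion (Flammable Solid), so the solid fuel tablets are Group Z9.
Burn rate 6.2 mm/s meets the Group Z9 criterion (Flammable Solid), so the solid fuel tablets are Group Z9.
Total Group Z9: (three 136 g packs = 408 g) + (two 183 g packs = 366 g) + (three 118 g packs = 354 g) = 1.128 kg.
That exceeds the Group Z9 rail limit of 1 kg.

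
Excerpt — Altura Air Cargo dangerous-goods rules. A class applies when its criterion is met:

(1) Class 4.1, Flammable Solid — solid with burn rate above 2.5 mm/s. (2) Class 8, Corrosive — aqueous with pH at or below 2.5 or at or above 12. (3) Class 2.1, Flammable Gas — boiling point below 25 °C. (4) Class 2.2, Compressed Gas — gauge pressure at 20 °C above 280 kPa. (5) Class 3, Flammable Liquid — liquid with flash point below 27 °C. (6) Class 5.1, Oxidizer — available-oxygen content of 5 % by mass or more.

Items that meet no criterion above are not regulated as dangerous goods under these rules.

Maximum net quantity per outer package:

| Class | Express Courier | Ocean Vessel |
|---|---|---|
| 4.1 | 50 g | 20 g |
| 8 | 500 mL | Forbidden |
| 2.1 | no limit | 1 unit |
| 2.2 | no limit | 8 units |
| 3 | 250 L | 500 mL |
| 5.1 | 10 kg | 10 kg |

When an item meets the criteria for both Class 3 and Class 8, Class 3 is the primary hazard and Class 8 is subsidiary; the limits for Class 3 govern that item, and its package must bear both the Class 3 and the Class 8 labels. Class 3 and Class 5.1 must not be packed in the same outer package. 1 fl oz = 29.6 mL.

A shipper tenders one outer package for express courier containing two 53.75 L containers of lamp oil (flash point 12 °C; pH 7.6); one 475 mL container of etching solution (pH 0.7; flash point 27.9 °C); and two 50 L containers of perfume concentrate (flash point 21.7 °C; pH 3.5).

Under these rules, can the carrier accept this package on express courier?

Yes

With flash point 12 °C (< 27 °C), the lamp oil falls in Class 3.
Etching solution: pH 0.7 ≤ 2.5 → Class 8 (Corrosive).
The perfume concentrate has flash point 21.7 °C, which is < 27 °C, so it is Class 3 (Flammable Liquid).
Class 3 net quantity: (two 53.75 L containers = 107.5 L) + (two 50 L containers = 100 L) = 207.5 L.
That is within the Class 3 express courier limit of 250 L.
Class 8 quantity: 475 mL.
475 mL is within the express courier limit of 500 mL for Class 8.
The segregation rule (Class 3 with Class 5.1) does not apply to Class 3 with Class 8.
Every hazard class is within its express courier limit and no segregation rule is violated.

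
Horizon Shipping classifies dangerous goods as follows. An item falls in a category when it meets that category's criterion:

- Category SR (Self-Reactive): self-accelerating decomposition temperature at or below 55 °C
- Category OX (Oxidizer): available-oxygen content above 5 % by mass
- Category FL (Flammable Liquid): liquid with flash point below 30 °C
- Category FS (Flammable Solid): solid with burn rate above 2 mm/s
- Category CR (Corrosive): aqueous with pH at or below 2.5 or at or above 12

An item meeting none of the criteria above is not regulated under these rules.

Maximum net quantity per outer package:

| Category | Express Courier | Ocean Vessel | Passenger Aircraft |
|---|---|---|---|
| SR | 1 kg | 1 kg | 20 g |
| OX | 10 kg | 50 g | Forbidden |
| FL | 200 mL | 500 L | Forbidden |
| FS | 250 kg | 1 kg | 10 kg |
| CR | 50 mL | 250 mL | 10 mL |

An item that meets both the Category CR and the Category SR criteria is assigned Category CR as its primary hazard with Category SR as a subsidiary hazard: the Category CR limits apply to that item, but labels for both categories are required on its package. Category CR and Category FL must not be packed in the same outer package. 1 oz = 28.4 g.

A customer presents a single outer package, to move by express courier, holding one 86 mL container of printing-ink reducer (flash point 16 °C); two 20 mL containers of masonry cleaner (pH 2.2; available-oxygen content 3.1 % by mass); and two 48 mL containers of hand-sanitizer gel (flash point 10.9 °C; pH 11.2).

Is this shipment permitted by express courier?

Printing-ink reducer: flash point 16 °C < 30 °C → Category FL (Flammable Liquid).
The masonry cleaner has pH 2.2, which is ≤ 2.5, so it is Category CR (Corrosive).
Flash point 10.9 °C meets the Category FL criterion (Flammable Liquid), so the hand-sanitizer gel is Category FL.
Category CR quantity: two 20 mL containers = 40 mL.
40 mL is within the express courier limit of 50 mL for Category CR.
Total Category FL: 86 mL + (two 48 mL containers = 96 mL) = 182 mL.
That is within the Category FL express courier limit of 200 mL.
Category CR and Category FL may not share an outer package.

No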